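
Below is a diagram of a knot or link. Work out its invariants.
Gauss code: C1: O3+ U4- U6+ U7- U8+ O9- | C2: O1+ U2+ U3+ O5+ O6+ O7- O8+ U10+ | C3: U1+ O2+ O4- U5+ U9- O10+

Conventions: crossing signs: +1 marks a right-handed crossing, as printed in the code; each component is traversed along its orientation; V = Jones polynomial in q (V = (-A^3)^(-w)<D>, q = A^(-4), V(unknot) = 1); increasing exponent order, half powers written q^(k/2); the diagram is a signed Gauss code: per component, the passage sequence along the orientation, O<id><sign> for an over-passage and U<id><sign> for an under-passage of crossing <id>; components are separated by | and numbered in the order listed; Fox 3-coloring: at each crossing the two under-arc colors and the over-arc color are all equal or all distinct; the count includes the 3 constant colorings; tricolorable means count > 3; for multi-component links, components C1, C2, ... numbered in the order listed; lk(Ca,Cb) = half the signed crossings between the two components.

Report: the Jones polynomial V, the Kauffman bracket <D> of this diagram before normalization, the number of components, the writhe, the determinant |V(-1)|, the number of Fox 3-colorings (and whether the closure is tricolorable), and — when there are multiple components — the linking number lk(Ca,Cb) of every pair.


V = 2q - q^2 + 3q^3 - 2q^4 + 2q^5 - q^6 + q^7
<D> = A^-16 - A^-12 + 2A^-8 - 2A^-4 + 3 - A^4 + 2A^8 (w = +4)
3 components over 10 crossings, w = +4
lk(C1,C2): +1
lk(C1,C3) = -1
linking number lk(C2,C3) = +2
9 Fox colorings among 3^10, |V(-1)| = 12: tricolorable
why: the 3 component pairs carry total linking +2


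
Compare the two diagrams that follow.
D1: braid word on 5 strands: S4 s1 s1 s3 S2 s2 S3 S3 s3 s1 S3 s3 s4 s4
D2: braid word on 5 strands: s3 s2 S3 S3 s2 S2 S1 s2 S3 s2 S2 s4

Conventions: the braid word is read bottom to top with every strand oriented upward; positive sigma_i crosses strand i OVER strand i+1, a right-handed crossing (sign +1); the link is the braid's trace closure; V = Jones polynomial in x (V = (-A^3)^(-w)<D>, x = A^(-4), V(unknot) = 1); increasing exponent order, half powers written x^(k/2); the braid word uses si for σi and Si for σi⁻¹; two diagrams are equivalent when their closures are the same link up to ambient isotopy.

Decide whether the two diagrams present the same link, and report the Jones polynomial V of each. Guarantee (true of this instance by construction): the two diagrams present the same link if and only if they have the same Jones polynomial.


equivalent: no
D1 (bracket -A^-8 - A^-4 + 1 + 2A^4 + 2A^8 + A^12; 14 crossings at w = +4): V = 1 + 2x + 2x^2 + x^3 - x^4 - x^5
V(D2) = x^-2 + 2 + x^2  (w 0, c 12, <D> = A^-8 + 2 + A^8)
key observation: 2 values of V(x) split the 2 diagrams


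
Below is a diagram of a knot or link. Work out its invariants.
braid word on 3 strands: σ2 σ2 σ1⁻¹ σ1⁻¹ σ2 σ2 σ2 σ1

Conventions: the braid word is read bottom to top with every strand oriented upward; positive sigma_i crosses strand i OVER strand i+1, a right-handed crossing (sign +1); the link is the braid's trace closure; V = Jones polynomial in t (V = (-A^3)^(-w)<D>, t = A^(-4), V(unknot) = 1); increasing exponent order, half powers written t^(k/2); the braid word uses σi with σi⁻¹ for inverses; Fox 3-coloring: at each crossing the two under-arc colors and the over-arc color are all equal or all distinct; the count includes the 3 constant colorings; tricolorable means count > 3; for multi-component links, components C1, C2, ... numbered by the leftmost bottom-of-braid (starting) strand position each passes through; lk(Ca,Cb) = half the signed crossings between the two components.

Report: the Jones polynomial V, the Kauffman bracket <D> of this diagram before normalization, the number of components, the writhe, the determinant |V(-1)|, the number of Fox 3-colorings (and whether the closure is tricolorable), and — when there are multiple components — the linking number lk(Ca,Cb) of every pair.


Jones polynomial: V(t) = t - t^2 + 2t^3 - t^4 + t^5 - t^6
<D> = -A^-12 + A^-8 - A^-4 + 2 - A^4 + A^8; writhe +4
components 1, writhe +4 (8 crossings)
3-colorings: 3 of 3^8, det 7 — not tricolorable
note: w = +4 shifts under R1 moves; the (-A^3)^(-4) factor cancels that in V


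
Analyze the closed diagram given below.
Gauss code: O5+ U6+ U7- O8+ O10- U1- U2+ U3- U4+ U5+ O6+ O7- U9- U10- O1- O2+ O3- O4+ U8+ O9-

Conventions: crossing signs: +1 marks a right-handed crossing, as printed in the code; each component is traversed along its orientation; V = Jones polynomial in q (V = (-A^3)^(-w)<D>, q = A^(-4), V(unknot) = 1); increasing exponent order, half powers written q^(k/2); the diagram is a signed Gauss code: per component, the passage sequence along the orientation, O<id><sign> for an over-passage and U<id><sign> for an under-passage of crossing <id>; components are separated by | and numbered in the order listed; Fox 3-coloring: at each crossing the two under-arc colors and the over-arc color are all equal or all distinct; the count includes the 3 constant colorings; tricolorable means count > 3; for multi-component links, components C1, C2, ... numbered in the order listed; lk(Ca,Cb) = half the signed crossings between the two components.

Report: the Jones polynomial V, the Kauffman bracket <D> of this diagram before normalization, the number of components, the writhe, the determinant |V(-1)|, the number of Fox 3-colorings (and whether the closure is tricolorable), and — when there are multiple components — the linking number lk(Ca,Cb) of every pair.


V(q) = 1
bracket: 1, w = 0
1 component, writhe 0, over 10 crossings
det 1, colorings 3 of 3^10 — not tricolorable
observation: |V(-1)| = 1: so not tricolorable, since 3 does not divide 1


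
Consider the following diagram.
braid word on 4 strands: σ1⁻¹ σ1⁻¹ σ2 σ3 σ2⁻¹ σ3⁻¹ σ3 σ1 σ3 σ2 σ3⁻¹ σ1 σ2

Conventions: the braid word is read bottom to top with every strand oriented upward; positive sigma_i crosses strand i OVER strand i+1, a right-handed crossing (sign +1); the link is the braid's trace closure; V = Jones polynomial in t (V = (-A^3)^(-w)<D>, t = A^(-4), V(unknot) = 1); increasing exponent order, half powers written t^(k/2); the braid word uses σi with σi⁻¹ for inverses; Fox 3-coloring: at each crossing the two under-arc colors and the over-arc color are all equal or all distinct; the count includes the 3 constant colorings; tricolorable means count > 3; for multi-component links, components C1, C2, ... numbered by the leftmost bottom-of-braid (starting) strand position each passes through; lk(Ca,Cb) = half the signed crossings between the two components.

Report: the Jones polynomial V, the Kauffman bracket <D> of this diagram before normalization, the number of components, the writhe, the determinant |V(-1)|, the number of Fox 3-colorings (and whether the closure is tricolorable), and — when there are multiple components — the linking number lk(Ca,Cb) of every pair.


V(t) = 2 - t + t^2 - 2t^3 + t^4 - t^5 + t^6
bracket: -A^-15 + A^-11 - A^-7 + 2A^-3 - A + A^5 - 2A^9, w = +3
1 component, writhe +3, over 13 crossings
det 9, colorings 27 of 3^13 — tricolorable
observation: inverse pairs cancel, leaving σ1⁻¹ σ1⁻¹ σ2 σ3 σ2⁻¹ σ1 σ3 σ2 σ3⁻¹ σ1 σ2


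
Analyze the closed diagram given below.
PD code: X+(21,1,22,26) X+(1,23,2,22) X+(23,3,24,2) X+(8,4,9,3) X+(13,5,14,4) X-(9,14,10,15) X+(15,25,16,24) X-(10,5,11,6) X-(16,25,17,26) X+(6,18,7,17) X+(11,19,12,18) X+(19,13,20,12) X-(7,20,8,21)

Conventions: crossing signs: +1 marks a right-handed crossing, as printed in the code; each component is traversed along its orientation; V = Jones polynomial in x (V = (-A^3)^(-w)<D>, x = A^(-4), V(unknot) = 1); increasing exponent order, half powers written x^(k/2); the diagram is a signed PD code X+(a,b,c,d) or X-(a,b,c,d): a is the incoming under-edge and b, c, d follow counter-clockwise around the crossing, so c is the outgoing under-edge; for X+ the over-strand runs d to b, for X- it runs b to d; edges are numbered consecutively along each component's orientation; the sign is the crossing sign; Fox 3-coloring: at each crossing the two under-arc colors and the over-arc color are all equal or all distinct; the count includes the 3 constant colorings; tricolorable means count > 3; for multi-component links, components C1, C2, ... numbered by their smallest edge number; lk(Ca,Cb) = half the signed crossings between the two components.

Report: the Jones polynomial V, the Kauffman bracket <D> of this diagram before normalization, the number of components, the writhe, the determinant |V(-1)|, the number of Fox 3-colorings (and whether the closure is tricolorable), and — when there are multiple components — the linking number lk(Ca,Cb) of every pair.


Jones polynomial: V(x) = x^2 + 2x^4 - 2x^5 + x^6 - 2x^7 + x^8
<D> = -A^-17 + 2A^-13 - A^-9 + 2A^-5 - 2A^-1 - A^7; writhe +5
components 1, writhe +5 (13 crossings)
3-colorings: 27 of 3^13, det 9 — tricolorable
note: |V(-1)| = 9: so tricolorable, since 3 divides 9


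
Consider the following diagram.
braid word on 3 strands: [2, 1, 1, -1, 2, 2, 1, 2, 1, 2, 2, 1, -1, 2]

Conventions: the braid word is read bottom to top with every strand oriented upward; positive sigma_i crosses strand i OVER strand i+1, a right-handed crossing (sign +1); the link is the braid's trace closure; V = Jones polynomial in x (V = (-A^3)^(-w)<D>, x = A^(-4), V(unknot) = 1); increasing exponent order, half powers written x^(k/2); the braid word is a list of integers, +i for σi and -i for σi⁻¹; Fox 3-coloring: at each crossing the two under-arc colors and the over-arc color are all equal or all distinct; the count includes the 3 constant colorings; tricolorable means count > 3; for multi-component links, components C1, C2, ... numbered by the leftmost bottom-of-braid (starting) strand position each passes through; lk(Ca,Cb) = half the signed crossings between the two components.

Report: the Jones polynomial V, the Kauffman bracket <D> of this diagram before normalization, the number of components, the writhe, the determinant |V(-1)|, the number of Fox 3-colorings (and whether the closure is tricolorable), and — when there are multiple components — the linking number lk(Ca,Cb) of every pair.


Jones polynomial: V(x) = x^4 + x^6 - x^10
<D> = -A^-10 + A^6 + A^14; writhe +10
components 1, writhe +10 (14 crossings)
3-colorings: 3 of 3^14, det 1 — not tricolorable
note: det 1 = |V(-1)|; not divisible by 3, so not tricolorable


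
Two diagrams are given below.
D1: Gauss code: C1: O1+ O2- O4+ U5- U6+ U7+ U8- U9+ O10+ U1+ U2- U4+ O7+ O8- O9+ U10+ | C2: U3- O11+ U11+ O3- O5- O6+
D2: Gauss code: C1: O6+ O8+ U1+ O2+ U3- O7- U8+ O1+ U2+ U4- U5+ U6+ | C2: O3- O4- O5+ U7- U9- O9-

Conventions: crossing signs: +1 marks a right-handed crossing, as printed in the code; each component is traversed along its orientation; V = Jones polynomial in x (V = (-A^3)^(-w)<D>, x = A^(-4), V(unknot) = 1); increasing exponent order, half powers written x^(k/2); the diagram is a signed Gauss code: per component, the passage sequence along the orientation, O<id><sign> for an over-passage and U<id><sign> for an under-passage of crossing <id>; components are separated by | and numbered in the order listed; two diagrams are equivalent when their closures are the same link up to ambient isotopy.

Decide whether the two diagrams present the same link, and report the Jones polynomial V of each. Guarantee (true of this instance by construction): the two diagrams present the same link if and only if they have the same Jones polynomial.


equivalent: no
D1 (bracket -A^-9 + A^-1 + A^3 + A^7; 11 crossings at w = +3): V = -x^(1/2) - x^(3/2) - x^(5/2) + x^(9/2)
V(D2) = -x^(-3/2) - 2x^(1/2) + x^(3/2) - x^(5/2) + x^(7/2)  [9 crossings, <D> = -A^-11 + A^-7 - A^-3 + 2A + A^9, w = +1]
observation: comparing 2 Jones polynomials yields 2 groups


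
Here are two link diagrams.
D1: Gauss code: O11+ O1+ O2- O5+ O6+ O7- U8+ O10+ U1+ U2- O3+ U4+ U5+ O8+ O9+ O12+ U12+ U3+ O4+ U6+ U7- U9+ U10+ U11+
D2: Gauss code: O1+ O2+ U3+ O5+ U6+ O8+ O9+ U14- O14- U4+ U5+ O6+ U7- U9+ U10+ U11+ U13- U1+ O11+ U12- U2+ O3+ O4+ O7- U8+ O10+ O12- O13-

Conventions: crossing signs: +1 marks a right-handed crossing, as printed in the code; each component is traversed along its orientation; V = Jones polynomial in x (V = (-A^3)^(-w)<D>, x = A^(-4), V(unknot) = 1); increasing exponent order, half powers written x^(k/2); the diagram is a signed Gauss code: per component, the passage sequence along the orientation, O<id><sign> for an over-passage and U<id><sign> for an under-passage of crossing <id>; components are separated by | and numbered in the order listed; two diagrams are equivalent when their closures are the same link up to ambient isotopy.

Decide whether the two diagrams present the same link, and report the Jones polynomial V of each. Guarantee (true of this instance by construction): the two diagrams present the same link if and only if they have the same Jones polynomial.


equivalent: yes
V(D1) = x^2 + x^4 - x^5 + x^6 - x^7  (w +8, c 12, <D> = -A^-4 + 1 - A^4 + A^8 + A^16)
D2 (bracket -A^-10 + A^-6 - A^-2 + A^2 + A^10; 14 crossings at w = +6): V = x^2 + x^4 - x^5 + x^6 - x^7
why: one V(x) for all 2 diagrams — one class (guaranteed)


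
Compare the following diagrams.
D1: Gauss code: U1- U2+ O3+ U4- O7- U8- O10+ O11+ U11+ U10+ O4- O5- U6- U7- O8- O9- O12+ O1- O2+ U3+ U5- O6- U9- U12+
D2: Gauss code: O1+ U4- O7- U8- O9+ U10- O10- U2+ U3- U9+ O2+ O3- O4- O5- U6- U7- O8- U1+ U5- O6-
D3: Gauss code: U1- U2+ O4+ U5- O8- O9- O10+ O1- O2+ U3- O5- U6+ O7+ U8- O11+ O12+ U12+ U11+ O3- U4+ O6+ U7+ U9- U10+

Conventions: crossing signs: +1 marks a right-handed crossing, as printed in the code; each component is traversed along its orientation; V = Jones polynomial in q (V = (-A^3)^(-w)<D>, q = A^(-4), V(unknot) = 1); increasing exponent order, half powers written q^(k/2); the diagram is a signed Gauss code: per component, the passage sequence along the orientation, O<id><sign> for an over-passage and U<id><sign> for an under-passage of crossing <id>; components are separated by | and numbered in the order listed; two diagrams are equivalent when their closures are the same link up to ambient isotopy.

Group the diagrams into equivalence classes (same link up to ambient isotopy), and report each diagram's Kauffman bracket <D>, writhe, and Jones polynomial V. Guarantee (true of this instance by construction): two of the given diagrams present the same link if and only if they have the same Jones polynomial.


grouping into links: {D1, D2} | {D3}
V(D1) = -q^-6 + q^-5 - q^-4 + 2q^-3 - q^-2 + q^-1  (w -2, c 12, <D> = A^-2 - A^2 + 2A^6 - A^10 + A^14 - A^18)
V(D2) = -q^-6 + q^-5 - q^-4 + 2q^-3 - q^-2 + q^-1  (w -4, c 10, <D> = A^-8 - A^-4 + 2 - A^4 + A^8 - A^12)
D3 (bracket -A^-6 + 2A^-2 - 2A^2 + 3A^6 - 2A^10 + 2A^14 - A^18; 12 crossings at w = +2): V = -q^-3 + 2q^-2 - 2q^-1 + 3 - 2q + 2q^2 - q^3
why: comparing 3 Jones polynomials yields 2 groups


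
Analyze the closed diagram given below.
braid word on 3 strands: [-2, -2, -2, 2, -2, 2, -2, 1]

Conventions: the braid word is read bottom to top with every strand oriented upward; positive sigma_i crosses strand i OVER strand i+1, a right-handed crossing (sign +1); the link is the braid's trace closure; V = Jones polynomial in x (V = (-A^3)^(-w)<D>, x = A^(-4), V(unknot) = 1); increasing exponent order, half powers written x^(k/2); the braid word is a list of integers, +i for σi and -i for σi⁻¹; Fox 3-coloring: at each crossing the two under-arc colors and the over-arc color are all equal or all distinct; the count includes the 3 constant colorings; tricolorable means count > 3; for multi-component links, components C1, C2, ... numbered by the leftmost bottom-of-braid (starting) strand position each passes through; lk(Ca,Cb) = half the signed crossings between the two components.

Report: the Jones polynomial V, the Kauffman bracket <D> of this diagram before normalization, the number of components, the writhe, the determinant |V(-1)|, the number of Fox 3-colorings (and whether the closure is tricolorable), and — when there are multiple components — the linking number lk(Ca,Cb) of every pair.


Jones polynomial: V(x) = -x^-4 + x^-3 + x^-1
<D> = A^-2 + A^6 - A^10; writhe -2
components 1, writhe -2 (8 crossings)
3-colorings: 9 of 3^8, det 3 — tricolorable
note: w = -2 shifts under R1 moves; the (-A^3)^(2) factor cancels that in V


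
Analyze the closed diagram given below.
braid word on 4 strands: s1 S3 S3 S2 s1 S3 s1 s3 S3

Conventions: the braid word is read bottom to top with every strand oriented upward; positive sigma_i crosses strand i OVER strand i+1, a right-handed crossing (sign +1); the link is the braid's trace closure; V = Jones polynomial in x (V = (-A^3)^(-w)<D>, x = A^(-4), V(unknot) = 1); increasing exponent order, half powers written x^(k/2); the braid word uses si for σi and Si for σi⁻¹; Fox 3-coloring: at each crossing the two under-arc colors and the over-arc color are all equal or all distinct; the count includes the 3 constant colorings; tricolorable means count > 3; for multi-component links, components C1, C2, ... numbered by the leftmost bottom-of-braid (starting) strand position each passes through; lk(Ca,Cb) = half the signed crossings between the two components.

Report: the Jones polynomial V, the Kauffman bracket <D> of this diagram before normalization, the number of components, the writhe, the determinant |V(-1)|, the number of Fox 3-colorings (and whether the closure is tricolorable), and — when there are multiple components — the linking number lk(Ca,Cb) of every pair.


Jones polynomial: V(x) = -x^-3 + x^-2 - x^-1 + 3 - x + x^2 - x^3
<D> = A^-15 - A^-11 + A^-7 - 3A^-3 + A - A^5 + A^9; writhe -1
components 1, writhe -1 (9 crossings)
3-colorings: 27 of 3^9, det 9 — tricolorable
note: V is palindromic (span 6, det 9): x -> 1/x fixes it; necessary, not sufficient, for amphichirality


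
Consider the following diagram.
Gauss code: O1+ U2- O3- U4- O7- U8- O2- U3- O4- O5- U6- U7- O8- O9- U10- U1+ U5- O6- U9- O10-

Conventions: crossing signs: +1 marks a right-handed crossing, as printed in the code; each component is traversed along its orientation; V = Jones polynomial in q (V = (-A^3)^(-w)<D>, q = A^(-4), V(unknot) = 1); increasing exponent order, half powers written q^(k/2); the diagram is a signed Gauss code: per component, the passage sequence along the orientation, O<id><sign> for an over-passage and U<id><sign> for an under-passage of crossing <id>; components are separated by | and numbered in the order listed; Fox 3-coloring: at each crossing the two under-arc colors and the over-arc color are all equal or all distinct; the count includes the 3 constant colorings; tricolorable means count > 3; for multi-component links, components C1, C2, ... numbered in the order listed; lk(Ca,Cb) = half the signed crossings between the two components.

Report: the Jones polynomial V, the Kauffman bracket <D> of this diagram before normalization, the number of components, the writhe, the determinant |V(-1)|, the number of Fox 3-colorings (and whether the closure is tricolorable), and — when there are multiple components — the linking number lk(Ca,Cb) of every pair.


Jones polynomial: V(q) = -q^-8 + q^-5 + q^-3
<D> = A^-12 + A^-4 - A^8; writhe -8
components 1, writhe -8 (10 crossings)
3-colorings: 9 of 3^10, det 3 — tricolorable
note: w = -8 shifts under R1 moves; the (-A^3)^(8) factor cancels that in V


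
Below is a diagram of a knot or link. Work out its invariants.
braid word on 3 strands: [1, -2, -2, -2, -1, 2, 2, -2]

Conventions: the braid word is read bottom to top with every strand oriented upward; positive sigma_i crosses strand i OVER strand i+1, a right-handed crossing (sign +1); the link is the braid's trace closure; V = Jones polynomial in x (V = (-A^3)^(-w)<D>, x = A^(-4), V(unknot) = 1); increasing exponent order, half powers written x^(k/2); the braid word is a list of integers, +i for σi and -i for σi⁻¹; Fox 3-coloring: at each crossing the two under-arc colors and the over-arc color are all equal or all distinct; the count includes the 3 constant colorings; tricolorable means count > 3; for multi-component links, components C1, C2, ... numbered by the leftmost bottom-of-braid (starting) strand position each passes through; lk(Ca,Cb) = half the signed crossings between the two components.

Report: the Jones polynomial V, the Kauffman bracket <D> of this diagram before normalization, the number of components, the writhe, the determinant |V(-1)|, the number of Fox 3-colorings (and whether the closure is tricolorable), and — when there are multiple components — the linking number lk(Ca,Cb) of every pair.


V(x) = -x^-4 + x^-3 + x^-1
bracket: A^-2 + A^6 - A^10, w = -2
1 component, writhe -2, over 8 crossings
det 3, colorings 9 of 3^8 — tricolorable
observation: det 3 = |V(-1)|; divisible by 3, so tricolorable


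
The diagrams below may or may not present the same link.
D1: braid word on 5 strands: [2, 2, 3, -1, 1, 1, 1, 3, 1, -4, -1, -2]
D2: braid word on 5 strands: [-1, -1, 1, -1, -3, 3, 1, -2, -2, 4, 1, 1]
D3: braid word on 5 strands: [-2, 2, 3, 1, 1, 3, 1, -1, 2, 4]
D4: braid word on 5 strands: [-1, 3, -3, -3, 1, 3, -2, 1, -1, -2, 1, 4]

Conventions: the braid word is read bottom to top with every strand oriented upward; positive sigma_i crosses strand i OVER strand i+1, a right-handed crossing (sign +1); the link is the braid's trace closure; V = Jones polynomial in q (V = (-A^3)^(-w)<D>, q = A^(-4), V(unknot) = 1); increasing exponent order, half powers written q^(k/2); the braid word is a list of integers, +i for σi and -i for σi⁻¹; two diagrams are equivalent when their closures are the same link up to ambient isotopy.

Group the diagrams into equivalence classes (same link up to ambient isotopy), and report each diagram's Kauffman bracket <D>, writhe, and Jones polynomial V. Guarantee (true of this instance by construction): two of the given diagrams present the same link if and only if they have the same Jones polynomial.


grouping into links: {D1, D3} | {D2, D4}
V(D1) = q + 2q^3 + q^5  (w +4, c 12, <D> = A^-8 + 2 + A^8)
V(D2) = q^-3 + q^-2 + q^-1 + 1  [12 crossings, <D> = 1 + A^4 + A^8 + A^12, w = 0]
V(D3) = q + 2q^3 + q^5  [10 crossings, <D> = A^-2 + 2A^6 + A^14, w = +6]
V(D4) = q^-3 + q^-2 + q^-1 + 1  [12 crossings, <D> = 1 + A^4 + A^8 + A^12, w = 0]
why: 2 values of V(q) split the 4 diagrams


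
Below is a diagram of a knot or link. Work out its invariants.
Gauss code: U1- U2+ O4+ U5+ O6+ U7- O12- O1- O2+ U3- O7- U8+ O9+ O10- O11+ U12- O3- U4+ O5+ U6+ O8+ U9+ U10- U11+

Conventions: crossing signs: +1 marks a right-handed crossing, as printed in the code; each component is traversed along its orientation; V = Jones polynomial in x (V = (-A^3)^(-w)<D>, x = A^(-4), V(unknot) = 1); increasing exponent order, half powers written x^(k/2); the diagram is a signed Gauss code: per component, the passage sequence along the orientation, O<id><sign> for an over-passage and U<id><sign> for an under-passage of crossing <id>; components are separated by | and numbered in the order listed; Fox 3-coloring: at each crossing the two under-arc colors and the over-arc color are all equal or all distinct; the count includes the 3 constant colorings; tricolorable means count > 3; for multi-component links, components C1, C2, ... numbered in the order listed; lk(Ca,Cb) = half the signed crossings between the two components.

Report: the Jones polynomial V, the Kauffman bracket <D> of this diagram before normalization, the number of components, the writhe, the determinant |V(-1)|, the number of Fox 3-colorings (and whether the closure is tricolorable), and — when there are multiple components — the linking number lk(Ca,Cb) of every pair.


Jones polynomial: V(x) = -x^-2 + 2x^-1 - 3 + 5x - 4x^2 + 5x^3 - 4x^4 + 2x^5 - x^6
<D> = -A^-18 + 2A^-14 - 4A^-10 + 5A^-6 - 4A^-2 + 5A^2 - 3A^6 + 2A^10 - A^14; writhe +2
components 1, writhe +2 (12 crossings)
3-colorings: 9 of 3^12, det 27 — tricolorable
note: V spans 8 powers of x: at least 8 crossings in any diagram


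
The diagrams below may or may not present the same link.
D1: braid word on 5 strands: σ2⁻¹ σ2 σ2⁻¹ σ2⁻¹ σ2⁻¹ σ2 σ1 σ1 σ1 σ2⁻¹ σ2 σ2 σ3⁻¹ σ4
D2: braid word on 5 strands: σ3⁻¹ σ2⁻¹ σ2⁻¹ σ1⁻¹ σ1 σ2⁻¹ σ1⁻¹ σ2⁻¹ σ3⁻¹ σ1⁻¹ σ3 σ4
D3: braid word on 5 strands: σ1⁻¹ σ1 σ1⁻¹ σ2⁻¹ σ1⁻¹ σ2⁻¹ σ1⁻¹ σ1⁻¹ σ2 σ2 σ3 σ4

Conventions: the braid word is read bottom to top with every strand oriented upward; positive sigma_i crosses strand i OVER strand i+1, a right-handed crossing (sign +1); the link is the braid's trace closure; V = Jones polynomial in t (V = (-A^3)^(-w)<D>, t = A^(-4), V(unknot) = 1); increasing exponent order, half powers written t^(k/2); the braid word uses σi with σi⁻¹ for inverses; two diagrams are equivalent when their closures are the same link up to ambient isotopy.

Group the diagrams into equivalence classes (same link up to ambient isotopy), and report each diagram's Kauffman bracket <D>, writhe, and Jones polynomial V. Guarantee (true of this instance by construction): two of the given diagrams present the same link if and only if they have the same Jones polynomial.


classes: {D1} | {D2} | {D3}
V(D1) = t + t^3 - t^4  [14 crossings, <D> = -A^-10 + A^-6 + A^2, w = +2]
V(D2) = -t^-7 + t^-6 - t^-5 + t^-4 + t^-2  [12 crossings, <D> = A^-10 + A^-2 - A^2 + A^6 - A^10, w = -6]
D3 (bracket A^-2 - A^2 + 2A^6 - A^10 + A^14 - A^18; 12 crossings at w = -2): V = -t^-6 + t^-5 - t^-4 + 2t^-3 - t^-2 + t^-1
note: comparing 3 Jones polynomials yields 3 groups


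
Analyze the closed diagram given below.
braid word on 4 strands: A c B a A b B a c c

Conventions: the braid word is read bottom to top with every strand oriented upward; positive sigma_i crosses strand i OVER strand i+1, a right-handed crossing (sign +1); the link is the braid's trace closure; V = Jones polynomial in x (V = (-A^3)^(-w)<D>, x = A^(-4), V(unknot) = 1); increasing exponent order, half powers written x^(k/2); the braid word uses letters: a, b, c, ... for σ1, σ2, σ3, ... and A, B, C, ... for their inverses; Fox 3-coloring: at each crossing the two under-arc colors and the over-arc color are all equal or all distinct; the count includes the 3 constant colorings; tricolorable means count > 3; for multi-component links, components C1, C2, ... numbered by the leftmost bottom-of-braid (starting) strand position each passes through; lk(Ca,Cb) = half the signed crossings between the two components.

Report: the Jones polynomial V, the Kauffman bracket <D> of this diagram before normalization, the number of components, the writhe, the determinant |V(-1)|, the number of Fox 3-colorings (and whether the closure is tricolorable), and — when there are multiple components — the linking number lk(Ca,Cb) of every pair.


V = -x^(1/2) - x^(3/2) - x^(5/2) + x^(9/2)
<D> = A^-12 - A^-4 - 1 - A^4 (w = +2)
2 components over 10 crossings, w = +2
lk(C1,C2): 0
27 Fox colorings among 3^11, |V(-1)| = 0: tricolorable
why: the span of V is 4, within the link bound 10 + 2 - 1


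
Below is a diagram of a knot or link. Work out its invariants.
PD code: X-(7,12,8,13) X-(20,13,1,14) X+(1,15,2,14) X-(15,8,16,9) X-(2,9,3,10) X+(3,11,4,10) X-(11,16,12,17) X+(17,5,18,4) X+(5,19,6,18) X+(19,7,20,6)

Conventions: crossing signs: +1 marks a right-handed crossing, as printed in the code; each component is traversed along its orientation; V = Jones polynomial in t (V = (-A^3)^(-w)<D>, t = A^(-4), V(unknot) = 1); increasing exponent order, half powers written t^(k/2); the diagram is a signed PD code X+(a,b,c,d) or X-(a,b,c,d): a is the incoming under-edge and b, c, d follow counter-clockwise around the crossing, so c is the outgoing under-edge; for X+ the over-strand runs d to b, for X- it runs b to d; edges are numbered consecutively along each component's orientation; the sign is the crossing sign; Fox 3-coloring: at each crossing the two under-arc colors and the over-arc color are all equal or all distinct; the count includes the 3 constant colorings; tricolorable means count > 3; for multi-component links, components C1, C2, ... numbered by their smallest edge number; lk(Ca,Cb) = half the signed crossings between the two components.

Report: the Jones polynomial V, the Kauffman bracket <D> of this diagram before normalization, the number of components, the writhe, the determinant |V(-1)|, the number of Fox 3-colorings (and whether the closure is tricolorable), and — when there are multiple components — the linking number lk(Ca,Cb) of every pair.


V(t) = -t^-3 + t^-2 - t^-1 + 3 - t + t^2 - t^3
bracket: -A^-12 + A^-8 - A^-4 + 3 - A^4 + A^8 - A^12, w = 0
1 component, writhe 0, over 10 crossings
det 9, colorings 27 of 3^10 — tricolorable
observation: palindromic: swapping t for 1/t fixes V


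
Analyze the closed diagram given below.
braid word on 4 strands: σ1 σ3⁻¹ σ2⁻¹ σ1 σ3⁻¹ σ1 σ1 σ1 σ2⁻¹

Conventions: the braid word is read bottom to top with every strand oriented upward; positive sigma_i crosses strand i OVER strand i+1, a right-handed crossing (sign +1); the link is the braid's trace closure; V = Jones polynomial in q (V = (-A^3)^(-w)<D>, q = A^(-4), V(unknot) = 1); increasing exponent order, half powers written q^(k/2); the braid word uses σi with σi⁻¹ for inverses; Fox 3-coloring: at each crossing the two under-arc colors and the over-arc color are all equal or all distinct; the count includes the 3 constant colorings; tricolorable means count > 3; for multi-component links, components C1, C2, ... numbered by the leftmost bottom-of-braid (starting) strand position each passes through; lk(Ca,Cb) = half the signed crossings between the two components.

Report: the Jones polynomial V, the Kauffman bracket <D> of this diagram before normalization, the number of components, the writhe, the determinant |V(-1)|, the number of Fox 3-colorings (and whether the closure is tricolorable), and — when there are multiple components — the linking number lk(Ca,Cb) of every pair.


V = -q^-2 + 2q^-1 - 2 + 4q - 4q^2 + 4q^3 - 3q^4 + 2q^5 - q^6
<D> = A^-21 - 2A^-17 + 3A^-13 - 4A^-9 + 4A^-5 - 4A^-1 + 2A^3 - 2A^7 + A^11 (w = +1)
1 component over 9 crossings, w = +1
3 Fox colorings among 3^9, |V(-1)| = 23: not tricolorable
why: w = +1 shifts under R1 moves; the (-A^3)^(-1) factor cancels that in V


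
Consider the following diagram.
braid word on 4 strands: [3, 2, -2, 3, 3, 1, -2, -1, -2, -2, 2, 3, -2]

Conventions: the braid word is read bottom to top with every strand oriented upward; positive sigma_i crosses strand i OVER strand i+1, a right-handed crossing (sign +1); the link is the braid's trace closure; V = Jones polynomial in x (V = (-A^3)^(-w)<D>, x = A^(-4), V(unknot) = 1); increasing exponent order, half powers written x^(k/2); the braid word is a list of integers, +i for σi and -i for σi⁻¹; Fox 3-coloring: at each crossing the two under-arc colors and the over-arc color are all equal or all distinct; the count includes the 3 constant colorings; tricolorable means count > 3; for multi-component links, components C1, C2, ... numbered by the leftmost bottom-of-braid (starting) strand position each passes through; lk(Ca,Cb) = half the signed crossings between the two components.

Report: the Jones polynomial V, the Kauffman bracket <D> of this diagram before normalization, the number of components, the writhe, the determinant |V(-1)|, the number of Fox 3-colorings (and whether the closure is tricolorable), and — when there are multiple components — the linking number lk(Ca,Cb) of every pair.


V = x^-1 - 1 + 2x - 2x^2 + 2x^3 - 2x^4 + x^5
<D> = -A^-17 + 2A^-13 - 2A^-9 + 2A^-5 - 2A^-1 + A^3 - A^7 (w = +1)
1 component over 13 crossings, w = +1
3 Fox colorings among 3^13, |V(-1)| = 11: not tricolorable
why: det 11 = |V(-1)|; not divisible by 3, so not tricolorable


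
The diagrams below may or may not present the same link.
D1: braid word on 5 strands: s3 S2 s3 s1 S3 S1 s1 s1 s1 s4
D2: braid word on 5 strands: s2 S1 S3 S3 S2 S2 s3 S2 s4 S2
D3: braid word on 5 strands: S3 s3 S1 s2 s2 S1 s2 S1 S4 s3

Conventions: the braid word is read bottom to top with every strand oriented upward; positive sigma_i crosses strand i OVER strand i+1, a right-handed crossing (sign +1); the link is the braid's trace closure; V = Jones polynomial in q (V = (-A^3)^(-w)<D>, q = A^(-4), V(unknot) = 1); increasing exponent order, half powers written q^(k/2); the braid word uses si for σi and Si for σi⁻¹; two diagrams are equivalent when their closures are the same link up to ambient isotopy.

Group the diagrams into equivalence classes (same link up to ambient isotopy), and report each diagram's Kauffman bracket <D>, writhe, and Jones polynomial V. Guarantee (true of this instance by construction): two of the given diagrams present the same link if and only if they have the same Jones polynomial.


classes: {D1} | {D2} | {D3}
V(D1) = q + q^3 - q^4  [10 crossings, <D> = -A^-4 + 1 + A^8, w = +4]
V(D2) = -q^-6 + q^-5 - q^-4 + 2q^-3 - q^-2 + q^-1  (w -4, c 10, <D> = A^-8 - A^-4 + 2 - A^4 + A^8 - A^12)
V(D3) = -q^-3 + 2q^-2 - 2q^-1 + 3 - 2q + 2q^2 - q^3  (w 0, c 10, <D> = -A^-12 + 2A^-8 - 2A^-4 + 3 - 2A^4 + 2A^8 - A^12)
insight: 3 classes among 3 diagrams; unequal V(q) rules out equality


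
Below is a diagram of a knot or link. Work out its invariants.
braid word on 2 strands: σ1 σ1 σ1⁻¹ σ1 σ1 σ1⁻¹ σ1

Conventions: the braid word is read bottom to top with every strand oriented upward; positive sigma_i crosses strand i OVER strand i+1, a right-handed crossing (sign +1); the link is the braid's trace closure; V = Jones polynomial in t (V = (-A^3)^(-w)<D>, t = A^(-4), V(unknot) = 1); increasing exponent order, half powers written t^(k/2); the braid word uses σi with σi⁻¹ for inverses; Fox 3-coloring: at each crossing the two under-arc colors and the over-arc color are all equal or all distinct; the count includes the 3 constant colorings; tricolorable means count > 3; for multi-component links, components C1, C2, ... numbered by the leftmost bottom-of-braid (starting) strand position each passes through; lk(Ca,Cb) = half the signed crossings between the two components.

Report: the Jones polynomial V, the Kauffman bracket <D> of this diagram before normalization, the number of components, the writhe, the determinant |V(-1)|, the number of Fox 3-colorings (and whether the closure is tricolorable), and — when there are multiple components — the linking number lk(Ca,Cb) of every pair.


V(t) = t + t^3 - t^4
bracket: A^-7 - A^-3 - A^5, w = +3
1 component, writhe +3, over 7 crossings
det 3, colorings 9 of 3^7 — tricolorable
observation: w = +3 shifts under R1 moves; the (-A^3)^(-3) factor cancels that in V


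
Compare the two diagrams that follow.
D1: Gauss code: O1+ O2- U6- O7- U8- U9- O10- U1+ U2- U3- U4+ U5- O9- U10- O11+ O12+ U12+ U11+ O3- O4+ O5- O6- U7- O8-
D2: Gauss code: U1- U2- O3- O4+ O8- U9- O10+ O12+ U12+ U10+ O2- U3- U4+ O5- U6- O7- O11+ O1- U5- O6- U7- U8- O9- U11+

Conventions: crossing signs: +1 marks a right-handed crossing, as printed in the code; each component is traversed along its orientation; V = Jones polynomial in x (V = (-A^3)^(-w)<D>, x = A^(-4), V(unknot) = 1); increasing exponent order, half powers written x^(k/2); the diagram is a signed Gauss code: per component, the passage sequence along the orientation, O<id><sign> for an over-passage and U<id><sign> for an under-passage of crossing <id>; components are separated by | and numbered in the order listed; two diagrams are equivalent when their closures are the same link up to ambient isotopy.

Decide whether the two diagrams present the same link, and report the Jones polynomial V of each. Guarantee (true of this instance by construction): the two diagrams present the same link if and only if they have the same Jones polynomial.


equivalent: yes
D1 (bracket A^-4 + 2A^4 - 2A^8 + A^12 - 2A^16 + A^20; 12 crossings at w = -4): V = x^-8 - 2x^-7 + x^-6 - 2x^-5 + 2x^-4 + x^-2
D2 (bracket A^-4 + 2A^4 - 2A^8 + A^12 - 2A^16 + A^20; 12 crossings at w = -4): V = x^-8 - 2x^-7 + x^-6 - 2x^-5 + 2x^-4 + x^-2
key observation: all 2 diagrams share one V(x), hence one class


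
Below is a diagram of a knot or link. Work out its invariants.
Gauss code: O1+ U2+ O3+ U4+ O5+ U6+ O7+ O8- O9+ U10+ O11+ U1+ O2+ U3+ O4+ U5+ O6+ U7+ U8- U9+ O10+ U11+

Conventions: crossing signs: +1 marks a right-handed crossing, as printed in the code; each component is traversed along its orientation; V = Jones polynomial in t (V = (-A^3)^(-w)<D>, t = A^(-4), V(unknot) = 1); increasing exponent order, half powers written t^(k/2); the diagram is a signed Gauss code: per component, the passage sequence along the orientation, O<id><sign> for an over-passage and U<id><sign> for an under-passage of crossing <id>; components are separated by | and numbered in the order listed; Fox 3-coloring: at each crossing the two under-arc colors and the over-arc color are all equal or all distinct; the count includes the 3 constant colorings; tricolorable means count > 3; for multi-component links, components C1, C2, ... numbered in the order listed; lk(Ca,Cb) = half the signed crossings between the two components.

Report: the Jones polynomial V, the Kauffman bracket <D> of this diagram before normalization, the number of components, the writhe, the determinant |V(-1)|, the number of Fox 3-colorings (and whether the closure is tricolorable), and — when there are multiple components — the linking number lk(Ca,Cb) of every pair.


V = t^4 + t^6 - t^7 + t^8 - t^9 + t^10 - t^11 + t^12 - t^13
<D> = A^-25 - A^-21 + A^-17 - A^-13 + A^-9 - A^-5 + A^-1 - A^3 - A^11 (w = +9)
1 component over 11 crossings, w = +9
9 Fox colorings among 3^11, |V(-1)| = 9: tricolorable
why: V spans 9 powers of t: at least 9 crossings in any diagram


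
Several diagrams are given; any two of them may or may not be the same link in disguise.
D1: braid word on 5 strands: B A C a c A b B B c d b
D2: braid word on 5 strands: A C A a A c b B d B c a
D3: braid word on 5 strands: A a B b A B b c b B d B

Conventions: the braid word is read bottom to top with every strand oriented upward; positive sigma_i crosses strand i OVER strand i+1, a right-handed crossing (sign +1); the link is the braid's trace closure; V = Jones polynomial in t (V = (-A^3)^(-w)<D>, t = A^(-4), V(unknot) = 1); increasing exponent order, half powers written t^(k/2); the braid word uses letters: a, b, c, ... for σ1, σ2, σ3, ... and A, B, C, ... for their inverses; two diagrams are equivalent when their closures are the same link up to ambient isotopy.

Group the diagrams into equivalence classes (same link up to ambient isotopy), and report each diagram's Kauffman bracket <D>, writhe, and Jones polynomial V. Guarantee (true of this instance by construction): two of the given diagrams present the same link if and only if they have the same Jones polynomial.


classes: {D1, D2, D3}
V(D1) = 1  [12 crossings, <D> = 1, w = 0]
V(D2) = 1  (w 0, c 12, <D> = 1)
V(D3) = 1  [12 crossings, <D> = 1, w = 0]
note: one V(t) for all 3 diagrams — one class (guaranteed)


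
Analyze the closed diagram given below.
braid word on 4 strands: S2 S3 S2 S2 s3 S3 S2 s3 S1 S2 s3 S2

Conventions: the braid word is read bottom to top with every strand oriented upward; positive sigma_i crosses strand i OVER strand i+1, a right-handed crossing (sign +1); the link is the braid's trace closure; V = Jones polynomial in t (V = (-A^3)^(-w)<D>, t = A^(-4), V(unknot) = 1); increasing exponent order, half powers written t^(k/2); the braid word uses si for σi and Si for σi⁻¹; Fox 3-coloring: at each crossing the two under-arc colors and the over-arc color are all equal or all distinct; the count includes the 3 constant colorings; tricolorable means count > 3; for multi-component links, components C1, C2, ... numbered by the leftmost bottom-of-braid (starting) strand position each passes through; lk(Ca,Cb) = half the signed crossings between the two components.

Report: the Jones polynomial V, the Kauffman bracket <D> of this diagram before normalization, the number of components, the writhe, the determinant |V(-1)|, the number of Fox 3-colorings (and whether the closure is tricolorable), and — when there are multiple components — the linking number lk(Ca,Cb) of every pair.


V(t) = -t^(-15/2) + 2t^(-13/2) - 2t^(-11/2) + 2t^(-9/2) - 3t^(-7/2) + t^(-5/2) - t^(-3/2)
bracket: -A^-12 + A^-8 - 3A^-4 + 2 - 2A^4 + 2A^8 - A^12, w = -6
2 components, writhe -6, over 12 crossings
lk(C1,C2) = -2
det 12, colorings 9 of 3^12 — tricolorable
observation: det 12 = |V(-1)|; divisible by 3, so tricolorable
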